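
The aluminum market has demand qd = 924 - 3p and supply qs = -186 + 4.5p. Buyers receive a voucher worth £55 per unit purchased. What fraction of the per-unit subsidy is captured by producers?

Producer share = 0.4

Pre-subsidy: 924 - 3p = -186 + 4.5p gives p* = 148, q* = 480.
With the rebate, buyers effectively pay pb = ps − 55, where ps is the price sellers receive.
Demand in terms of ps becomes qd = 924 − 3(ps − 55) = 1089 - 3ps. Setting this equal to supply: 1089 - 3ps = -186 + 4.5ps, so ps = 170.
Buyers pay pb = 170 − 55 = 115; q' = -186 + 4.5·170 = 579.
Buyers' price falls by p* − pb = 148 − 115 = 33; sellers' price rises by ps − p* = 170 − 148 = 22.
So producers capture 22/55 = 0.4 of each unit of subsidy.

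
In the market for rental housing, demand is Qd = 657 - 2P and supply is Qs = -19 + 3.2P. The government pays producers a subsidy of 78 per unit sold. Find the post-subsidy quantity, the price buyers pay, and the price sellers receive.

Pre-subsidy: 657 - 2P = -19 + 3.2P gives P* = 130, Q* = 397.
With the subsidy, sellers receive Ps = Pb + 78 for each unit, where Pb is the price buyers pay.
Supply in terms of Pb becomes Qs = -19 + 3.2(Pb + 78) = 230.6 + 3.2Pb. Setting this equal to demand: 657 - 2Pb = 230.6 + 3.2Pb, so Pb = 82.
Sellers receive Ps = 82 + 78 = 160; Q' = 657 − 2·82 = 493.

Q' = 493; buyers pay 82; sellers receive 160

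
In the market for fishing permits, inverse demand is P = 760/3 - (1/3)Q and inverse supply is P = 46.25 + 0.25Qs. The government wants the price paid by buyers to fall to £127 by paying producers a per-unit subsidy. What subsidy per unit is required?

At a buyer price of 127, quantity demanded is 760 − 3·127 = 379.
Sellers supply 379 only when they receive Ps = 46.25 + 0.25·379 = 141.
s = Ps − Pb = 141 − 127 = 14.

Required subsidy s = £14 per unit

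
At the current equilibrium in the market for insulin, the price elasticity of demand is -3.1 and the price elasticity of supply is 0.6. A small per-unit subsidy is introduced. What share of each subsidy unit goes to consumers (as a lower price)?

For a small subsidy around the equilibrium, the benefit split depends on the relative slopes, which at a point are proportional to the elasticities.
Buyer share = εs/(εs + |εd|) = 0.6/(0.6 + 3.1) = 6/37; seller share = |εd|/(εs + |εd|) = 31/37.

Consumer share = 6/37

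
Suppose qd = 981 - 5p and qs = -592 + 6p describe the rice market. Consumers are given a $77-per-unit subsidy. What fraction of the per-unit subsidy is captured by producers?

Pre-subsidy: 981 - 5p = -592 + 6p gives p* = 143, q* = 266.
With the rebate, buyers effectively pay pb = ps − 77, where ps is the price sellers receive.
Demand in terms of ps becomes qd = 981 − 5(ps − 77) = 1366 - 5ps. Setting this equal to supply: 1366 - 5ps = -592 + 6ps, so ps = 178.
Buyers pay pb = 178 − 77 = 101; q' = -592 + 6·178 = 476.
Buyers' price falls by p* − pb = 143 − 101 = 42; sellers' price rises by ps − p* = 178 − 143 = 35.
So producers capture 35/77 = 5/11 of each unit of subsidy.

Producer share = 5/11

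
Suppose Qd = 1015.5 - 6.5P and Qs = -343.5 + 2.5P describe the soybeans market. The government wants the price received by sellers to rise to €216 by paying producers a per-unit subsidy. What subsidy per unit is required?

At a seller price of 216, quantity supplied is -343.5 + 2.5·216 = 196.5.
Buyers absorb 196.5 only when they pay Pb with 1015.5 − 6.5·Pb = 196.5, i.e. Pb = 126.
s = Ps − Pb = 216 − 126 = 90.

Required subsidy s = €90 per unit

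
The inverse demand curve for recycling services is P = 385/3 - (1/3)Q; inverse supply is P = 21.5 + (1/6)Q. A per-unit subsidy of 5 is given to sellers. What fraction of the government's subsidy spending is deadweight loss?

DWL / government spending = 15/671

Pre-subsidy: 385/3 - (1/3)Q = 21.5 + (1/6)Q gives Q* = 641/3 and P* = 514/9.
With the subsidy, sellers receive Ps = Pb + 5 for each unit, where Pb is the price buyers pay.
On the curves, Pb = 385/3 - (1/3)Q and Ps = 21.5 + (1/6)Q; the wedge Ps − Pb = 5 gives 21.5 + (1/6)Q − (385/3 - (1/3)Q) = 5, so Q' = 671/3.
Then Pb = 385/3 − (1/3)·(671/3) = 484/9 and Ps = 21.5 + (1/6)·(671/3) = 529/9.
ΔCS = ½(641/3 + 671/3)(514/9 − 484/9) = 6560/9; ΔPS = ½(641/3 + 671/3)(529/9 − 514/9) = 3280/9.
Government spending = 5 × 671/3 = 3355/3.
DWL = ½ × 5 × (671/3 − 641/3) = 25; fraction = 25 / (3355/3) = 15/671.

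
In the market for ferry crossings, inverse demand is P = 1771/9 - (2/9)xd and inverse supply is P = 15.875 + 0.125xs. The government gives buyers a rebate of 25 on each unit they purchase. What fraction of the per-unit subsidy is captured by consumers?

Pre-subsidy: 1771/9 - (2/9)x = 15.875 + 0.125x gives x* = 521 and P* = 81.
With the rebate, buyers effectively pay Pb = Ps − 25, where Ps is the price sellers receive.
On the curves, Pb = 1771/9 - (2/9)x and Ps = 15.875 + 0.125x; the wedge Ps − Pb = 25 gives 15.875 + 0.125x − (1771/9 - (2/9)x) = 25, so x' = 593.
Then Pb = 1771/9 − (2/9)·593 = 65 and Ps = 15.875 + 0.125·593 = 90.
Buyers' price falls by P* − Pb = 81 − 65 = 16; sellers' price rises by Ps − P* = 90 − 81 = 9.
So consumers capture 16/25 = 0.64 of each unit of subsidy.

Consumer share = 0.64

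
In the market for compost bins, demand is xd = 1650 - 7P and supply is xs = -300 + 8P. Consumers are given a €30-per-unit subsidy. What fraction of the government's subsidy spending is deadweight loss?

DWL / government spending = 14/213

Pre-subsidy: 1650 - 7P = -300 + 8P gives P* = 130, x* = 740.
With the rebate, buyers effectively pay Pb = Ps − 30, where Ps is the price sellers receive.
Demand in terms of Ps becomes xd = 1650 − 7(Ps − 30) = 1860 - 7Ps. Setting this equal to supply: 1860 - 7Ps = -300 + 8Ps, so Ps = 144.
Buyers pay Pb = 144 − 30 = 114; x' = -300 + 8·144 = 852.
ΔCS = ½(740 + 852)(130 − 114) = 12736; ΔPS = ½(740 + 852)(144 − 130) = 11144.
Government spending = 30 × 852 = 25560.
DWL = ½ × 30 × (852 − 740) = 1680; fraction = 1680 / 25560 = 14/213.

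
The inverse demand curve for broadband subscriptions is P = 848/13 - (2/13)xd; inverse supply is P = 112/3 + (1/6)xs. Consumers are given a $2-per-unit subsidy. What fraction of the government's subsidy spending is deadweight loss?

Pre-subsidy: 848/13 - (2/13)x = 112/3 + (1/6)x gives x* = 87.04 and P* = 51.84.
With the rebate, buyers effectively pay Pb = Ps − 2, where Ps is the price sellers receive.
On the curves, Pb = 848/13 - (2/13)x and Ps = 112/3 + (1/6)x; the wedge Ps − Pb = 2 gives 112/3 + (1/6)x − (848/13 - (2/13)x) = 2, so x' = 93.28.
Then Pb = 848/13 − (2/13)·93.28 = 50.88 and Ps = 112/3 + (1/6)·93.28 = 52.88.
ΔCS = ½(87.04 + 93.28)(51.84 − 50.88) = 86.5536; ΔPS = ½(87.04 + 93.28)(52.88 − 51.84) = 93.7664.
Government spending = 2 × 93.28 = 186.56.
DWL = ½ × 2 × (93.28 − 87.04) = 6.24; fraction = 6.24 / 186.56 = 39/1166.

DWL / government spending = 39/1166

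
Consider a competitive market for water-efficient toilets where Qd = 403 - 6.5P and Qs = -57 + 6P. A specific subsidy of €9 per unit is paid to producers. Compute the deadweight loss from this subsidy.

Deadweight loss = €126.36

Pre-subsidy: 403 - 6.5P = -57 + 6P gives P* = 36.8, Q* = 163.8.
With the subsidy, sellers receive Ps = Pb + 9 for each unit, where Pb is the price buyers pay.
Supply in terms of Pb becomes Qs = -57 + 6(Pb + 9) = -3 + 6Pb. Setting this equal to demand: 403 - 6.5Pb = -3 + 6Pb, so Pb = 32.48.
Sellers receive Ps = 32.48 + 9 = 41.48; Q' = 403 − 6.5·32.48 = 191.88.
The subsidy expands output by 191.88 − 163.8 = 28.08 past the efficient level; on those units the gap between marginal cost and willingness to pay runs from 0 up to 9.
DWL = ½ × 9 × 28.08 = 126.36.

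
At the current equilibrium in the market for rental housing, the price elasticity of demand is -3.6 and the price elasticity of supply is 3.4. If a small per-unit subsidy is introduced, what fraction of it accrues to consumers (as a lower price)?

For a small subsidy around the equilibrium, the benefit split depends on the relative slopes, which at a point are proportional to the elasticities.
Buyer share = εs/(εs + |εd|) = 3.4/(3.4 + 3.6) = 17/35; seller share = |εd|/(εs + |εd|) = 18/35.

Consumer share = 17/35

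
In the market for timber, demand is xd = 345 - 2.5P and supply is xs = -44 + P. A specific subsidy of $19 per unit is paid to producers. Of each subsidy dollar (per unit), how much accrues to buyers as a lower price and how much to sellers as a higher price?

Buyers gain 38/7 per unit; sellers gain 95/7 per unit

Pre-subsidy: 345 - 2.5P = -44 + P gives P* = 778/7, x* = 470/7.
With the subsidy, sellers receive Ps = Pb + 19 for each unit, where Pb is the price buyers pay.
Supply in terms of Pb becomes xs = -44 + 1(Pb + 19) = -25 + Pb. Setting this equal to demand: 345 - 2.5Pb = -25 + Pb, so Pb = 740/7.
Sellers receive Ps = 740/7 + 19 = 873/7; x' = 345 − 2.5·(740/7) = 565/7.
Buyers' price falls by P* − Pb = 778/7 − 740/7 = 38/7; sellers' price rises by Ps − P* = 873/7 − 778/7 = 95/7.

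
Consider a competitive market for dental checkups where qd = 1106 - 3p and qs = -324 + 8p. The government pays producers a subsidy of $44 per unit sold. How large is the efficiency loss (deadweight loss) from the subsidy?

Deadweight loss = $2112

Pre-subsidy: 1106 - 3p = -324 + 8p gives p* = 130, q* = 716.
With the subsidy, sellers receive ps = pb + 44 for each unit, where pb is the price buyers pay.
Supply in terms of pb becomes qs = -324 + 8(pb + 44) = 28 + 8pb. Setting this equal to demand: 1106 - 3pb = 28 + 8pb, so pb = 98.
Sellers receive ps = 98 + 44 = 142; q' = 1106 − 3·98 = 812.
The subsidy expands output by 812 − 716 = 96 past the efficient level; on those units the gap between marginal cost and willingness to pay runs from 0 up to 44.
DWL = ½ × 44 × 96 = 2112.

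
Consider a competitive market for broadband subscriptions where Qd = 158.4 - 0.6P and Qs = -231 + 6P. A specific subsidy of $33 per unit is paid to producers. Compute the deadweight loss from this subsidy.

Deadweight loss = $297

Pre-subsidy: 158.4 - 0.6P = -231 + 6P gives P* = 59, Q* = 123.
With the subsidy, sellers receive Ps = Pb + 33 for each unit, where Pb is the price buyers pay.
Supply in terms of Pb becomes Qs = -231 + 6(Pb + 33) = -33 + 6Pb. Setting this equal to demand: 158.4 - 0.6Pb = -33 + 6Pb, so Pb = 29.
Sellers receive Ps = 29 + 33 = 62; Q' = 158.4 − 0.6·29 = 141.
The subsidy expands output by 141 − 123 = 18 past the efficient level; on those units the gap between marginal cost and willingness to pay runs from 0 up to 33.
DWL = ½ × 33 × 18 = 297.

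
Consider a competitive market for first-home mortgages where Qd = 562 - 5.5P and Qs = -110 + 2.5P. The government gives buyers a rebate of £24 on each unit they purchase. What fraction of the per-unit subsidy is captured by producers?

Pre-subsidy: 562 - 5.5P = -110 + 2.5P gives P* = 84, Q* = 100.
With the rebate, buyers effectively pay Pb = Ps − 24, where Ps is the price sellers receive.
Demand in terms of Ps becomes Qd = 562 − 5.5(Ps − 24) = 694 - 5.5Ps. Setting this equal to supply: 694 - 5.5Ps = -110 + 2.5Ps, so Ps = 100.5.
Buyers pay Pb = 100.5 − 24 = 76.5; Q' = -110 + 2.5·100.5 = 141.25.
Buyers' price falls by P* − Pb = 84 − 76.5 = 7.5; sellers' price rises by Ps − P* = 100.5 − 84 = 16.5.
So producers capture 16.5/24 = 0.6875 of each unit of subsidy.

Producer share = 0.6875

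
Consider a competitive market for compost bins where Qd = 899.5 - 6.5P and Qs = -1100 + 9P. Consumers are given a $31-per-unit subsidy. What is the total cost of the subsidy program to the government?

Pre-subsidy: 899.5 - 6.5P = -1100 + 9P gives P* = 129, Q* = 61.
With the rebate, buyers effectively pay Pb = Ps − 31, where Ps is the price sellers receive.
Demand in terms of Ps becomes Qd = 899.5 − 6.5(Ps − 31) = 1101 - 6.5Ps. Setting this equal to supply: 1101 - 6.5Ps = -1100 + 9Ps, so Ps = 142.
Buyers pay Pb = 142 − 31 = 111; Q' = -1100 + 9·142 = 178.
Government outlay = subsidy × quantity = 31 × 178 = 5518.

Government cost = $5518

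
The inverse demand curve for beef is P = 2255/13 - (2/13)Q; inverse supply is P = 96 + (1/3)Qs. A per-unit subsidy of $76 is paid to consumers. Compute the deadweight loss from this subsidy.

Deadweight loss = $5928

Pre-subsidy: 2255/13 - (2/13)Q = 96 + (1/3)Q gives Q* = 159 and P* = 149.
With the rebate, buyers effectively pay Pb = Ps − 76, where Ps is the price sellers receive.
On the curves, Pb = 2255/13 - (2/13)Q and Ps = 96 + (1/3)Q; the wedge Ps − Pb = 76 gives 96 + (1/3)Q − (2255/13 - (2/13)Q) = 76, so Q' = 315.
Then Pb = 2255/13 − (2/13)·315 = 125 and Ps = 96 + (1/3)·315 = 201.
The subsidy expands output by 315 − 159 = 156 past the efficient level; on those units the gap between marginal cost and willingness to pay runs from 0 up to 76.
DWL = ½ × 76 × 156 = 5928.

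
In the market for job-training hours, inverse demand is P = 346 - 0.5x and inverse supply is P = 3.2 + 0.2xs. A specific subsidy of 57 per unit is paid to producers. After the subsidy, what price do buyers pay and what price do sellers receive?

Buyers pay 423/7; sellers receive 822/7

Pre-subsidy: 346 - 0.5x = 3.2 + 0.2x gives x* = 3428/7 and P* = 708/7.
With the subsidy, sellers receive Ps = Pb + 57 for each unit, where Pb is the price buyers pay.
On the curves, Pb = 346 - 0.5x and Ps = 3.2 + 0.2x; the wedge Ps − Pb = 57 gives 3.2 + 0.2x − (346 - 0.5x) = 57, so x' = 3998/7.
Then Pb = 346 − 0.5·(3998/7) = 423/7 and Ps = 3.2 + 0.2·(3998/7) = 822/7.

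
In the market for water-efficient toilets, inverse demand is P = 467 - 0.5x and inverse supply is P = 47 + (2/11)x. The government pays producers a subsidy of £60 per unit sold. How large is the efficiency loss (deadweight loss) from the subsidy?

Pre-subsidy: 467 - 0.5x = 47 + (2/11)x gives x* = 616 and P* = 159.
With the subsidy, sellers receive Ps = Pb + 60 for each unit, where Pb is the price buyers pay.
On the curves, Pb = 467 - 0.5x and Ps = 47 + (2/11)x; the wedge Ps − Pb = 60 gives 47 + (2/11)x − (467 - 0.5x) = 60, so x' = 704.
Then Pb = 467 − 0.5·704 = 115 and Ps = 47 + (2/11)·704 = 175.
The subsidy expands output by 704 − 616 = 88 past the efficient level; on those units the gap between marginal cost and willingness to pay runs from 0 up to 60.
DWL = ½ × 60 × 88 = 2640.

Deadweight loss = £2640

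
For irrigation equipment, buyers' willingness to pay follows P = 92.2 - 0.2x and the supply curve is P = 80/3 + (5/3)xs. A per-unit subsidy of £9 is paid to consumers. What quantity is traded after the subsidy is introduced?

Pre-subsidy: 92.2 - 0.2x = 80/3 + (5/3)x gives x* = 983/28 and P* = 2385/28.
With the rebate, buyers effectively pay Pb = Ps − 9, where Ps is the price sellers receive.
On the curves, Pb = 92.2 - 0.2x and Ps = 80/3 + (5/3)x; the wedge Ps − Pb = 9 gives 80/3 + (5/3)x − (92.2 - 0.2x) = 9, so x' = 559/14.
Then Pb = 92.2 − 0.2·(559/14) = 1179/14 and Ps = 80/3 + (5/3)·(559/14) = 1305/14.

x' = 559/14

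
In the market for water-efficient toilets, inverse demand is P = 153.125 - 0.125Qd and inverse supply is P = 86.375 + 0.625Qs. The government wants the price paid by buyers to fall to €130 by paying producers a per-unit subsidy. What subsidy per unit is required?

At a buyer price of 130, quantity demanded is 1225 − 8·130 = 185.
Sellers supply 185 only when they receive Ps = 86.375 + 0.625·185 = 202.
s = Ps − Pb = 202 − 130 = 72.

Required subsidy s = €72 per unit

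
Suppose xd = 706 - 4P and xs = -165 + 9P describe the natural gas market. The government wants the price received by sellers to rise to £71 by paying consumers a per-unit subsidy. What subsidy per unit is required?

At a seller price of 71, quantity supplied is -165 + 9·71 = 474.
Buyers absorb 474 only when they pay Pb with 706 − 4·Pb = 474, i.e. Pb = 58.
s = Ps − Pb = 71 − 58 = 13.

Required subsidy s = £13 per unit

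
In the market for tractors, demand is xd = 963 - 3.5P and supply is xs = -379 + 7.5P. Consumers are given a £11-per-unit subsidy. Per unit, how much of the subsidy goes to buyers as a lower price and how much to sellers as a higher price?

Pre-subsidy: 963 - 3.5P = -379 + 7.5P gives P* = 122, x* = 536.
With the rebate, buyers effectively pay Pb = Ps − 11, where Ps is the price sellers receive.
Demand in terms of Ps becomes xd = 963 − 3.5(Ps − 11) = 1001.5 - 3.5Ps. Setting this equal to supply: 1001.5 - 3.5Ps = -379 + 7.5Ps, so Ps = 125.5.
Buyers pay Pb = 125.5 − 11 = 114.5; x' = -379 + 7.5·125.5 = 562.25.
Buyers' price falls by P* − Pb = 122 − 114.5 = 7.5; sellers' price rises by Ps − P* = 125.5 − 122 = 3.5.

Buyers gain £7.5 per unit; sellers gain £3.5 per unit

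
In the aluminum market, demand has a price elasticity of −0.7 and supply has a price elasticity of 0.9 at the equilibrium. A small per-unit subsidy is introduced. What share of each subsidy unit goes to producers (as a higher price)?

For a small subsidy around the equilibrium, the benefit split depends on the relative slopes, which at a point are proportional to the elasticities.
Buyer share = εs/(εs + |εd|) = 0.9/(0.9 + 0.7) = 0.5625; seller share = |εd|/(εs + |εd|) = 0.4375.
So producers capture 0.4375 of the subsidy.

Producer share = 0.4375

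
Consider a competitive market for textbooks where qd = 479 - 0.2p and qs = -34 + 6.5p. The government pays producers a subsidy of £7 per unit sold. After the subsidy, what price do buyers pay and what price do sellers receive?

Buyers pay 4675/67; sellers receive 5144/67

Pre-subsidy: 479 - 0.2p = -34 + 6.5p gives p* = 5130/67, q* = 31067/67.
With the subsidy, sellers receive ps = pb + 7 for each unit, where pb is the price buyers pay.
Supply in terms of pb becomes qs = -34 + 6.5(pb + 7) = 11.5 + 6.5pb. Setting this equal to demand: 479 - 0.2pb = 11.5 + 6.5pb, so pb = 4675/67.
Sellers receive ps = 4675/67 + 7 = 5144/67; q' = 479 − 0.2·(4675/67) = 31158/67.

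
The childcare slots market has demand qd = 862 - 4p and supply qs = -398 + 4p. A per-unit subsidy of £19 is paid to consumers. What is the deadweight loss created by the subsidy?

Deadweight loss = £361

Pre-subsidy: 862 - 4p = -398 + 4p gives p* = 157.5, q* = 232.
With the rebate, buyers effectively pay pb = ps − 19, where ps is the price sellers receive.
Demand in terms of ps becomes qd = 862 − 4(ps − 19) = 938 - 4ps. Setting this equal to supply: 938 - 4ps = -398 + 4ps, so ps = 167.
Buyers pay pb = 167 − 19 = 148; q' = -398 + 4·167 = 270.
The subsidy expands output by 270 − 232 = 38 past the efficient level; on those units the gap between marginal cost and willingness to pay runs from 0 up to 19.
DWL = ½ × 19 × 38 = 361.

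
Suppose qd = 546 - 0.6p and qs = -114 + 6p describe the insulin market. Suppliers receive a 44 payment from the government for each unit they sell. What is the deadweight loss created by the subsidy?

Pre-subsidy: 546 - 0.6p = -114 + 6p gives p* = 100, q* = 486.
With the subsidy, sellers receive ps = pb + 44 for each unit, where pb is the price buyers pay.
Supply in terms of pb becomes qs = -114 + 6(pb + 44) = 150 + 6pb. Setting this equal to demand: 546 - 0.6pb = 150 + 6pb, so pb = 60.
Sellers receive ps = 60 + 44 = 104; q' = 546 − 0.6·60 = 510.
The subsidy expands output by 510 − 486 = 24 past the efficient level; on those units the gap between marginal cost and willingness to pay runs from 0 up to 44.
DWL = ½ × 44 × 24 = 528.

Deadweight loss = 528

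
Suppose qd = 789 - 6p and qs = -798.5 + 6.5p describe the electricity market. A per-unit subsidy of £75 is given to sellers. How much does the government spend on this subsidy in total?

Pre-subsidy: 789 - 6p = -798.5 + 6.5p gives p* = 127, q* = 27.
With the subsidy, sellers receive ps = pb + 75 for each unit, where pb is the price buyers pay.
Supply in terms of pb becomes qs = -798.5 + 6.5(pb + 75) = -311 + 6.5pb. Setting this equal to demand: 789 - 6pb = -311 + 6.5pb, so pb = 88.
Sellers receive ps = 88 + 75 = 163; q' = 789 − 6·88 = 261.
Government outlay = subsidy × quantity = 75 × 261 = 19575.

Government cost = £19575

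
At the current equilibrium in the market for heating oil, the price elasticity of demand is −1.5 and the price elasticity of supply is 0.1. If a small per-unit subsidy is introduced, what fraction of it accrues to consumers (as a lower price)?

For a small subsidy around the equilibrium, the benefit split depends on the relative slopes, which at a point are proportional to the elasticities.
Buyer share = εs/(εs + |εd|) = 0.1/(0.1 + 1.5) = 0.0625; seller share = |εd|/(εs + |εd|) = 0.9375.

Consumer share = 0.0625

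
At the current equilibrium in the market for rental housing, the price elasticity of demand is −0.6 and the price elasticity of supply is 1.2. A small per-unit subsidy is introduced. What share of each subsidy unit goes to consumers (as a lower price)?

Consumer share = 2/3

For a small subsidy around the equilibrium, the benefit split depends on the relative slopes, which at a point are proportional to the elasticities.
Buyer share = εs/(εs + |εd|) = 1.2/(1.2 + 0.6) = 2/3; seller share = |εd|/(εs + |εd|) = 1/3.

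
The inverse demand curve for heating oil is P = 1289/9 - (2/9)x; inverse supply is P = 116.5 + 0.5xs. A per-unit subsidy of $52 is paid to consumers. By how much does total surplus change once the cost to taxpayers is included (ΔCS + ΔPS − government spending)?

Net change in total surplus = -$1872

Pre-subsidy: 1289/9 - (2/9)x = 116.5 + 0.5x gives x* = 37 and P* = 135.
With the rebate, buyers effectively pay Pb = Ps − 52, where Ps is the price sellers receive.
On the curves, Pb = 1289/9 - (2/9)x and Ps = 116.5 + 0.5x; the wedge Ps − Pb = 52 gives 116.5 + 0.5x − (1289/9 - (2/9)x) = 52, so x' = 109.
Then Pb = 1289/9 − (2/9)·109 = 119 and Ps = 116.5 + 0.5·109 = 171.
ΔCS = ½(37 + 109)(135 − 119) = 1168; ΔPS = ½(37 + 109)(171 − 135) = 2628.
Government spending = 52 × 109 = 5668.
Net change = 1168 + 2628 − 5668 = -1872. The loss equals the DWL triangle ½·52·72.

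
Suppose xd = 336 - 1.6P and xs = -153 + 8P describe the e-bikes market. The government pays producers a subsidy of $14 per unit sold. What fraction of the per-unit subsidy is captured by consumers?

Consumer share = 5/6

Pre-subsidy: 336 - 1.6P = -153 + 8P gives P* = 50.9375, x* = 254.5.
With the subsidy, sellers receive Ps = Pb + 14 for each unit, where Pb is the price buyers pay.
Supply in terms of Pb becomes xs = -153 + 8(Pb + 14) = -41 + 8Pb. Setting this equal to demand: 336 - 1.6Pb = -41 + 8Pb, so Pb = 1885/48.
Sellers receive Ps = 1885/48 + 14 = 2557/48; x' = 336 − 1.6·(1885/48) = 1639/6.
Buyers' price falls by P* − Pb = 50.9375 − 1885/48 = 35/3; sellers' price rises by Ps − P* = 2557/48 − 50.9375 = 7/3.
So consumers capture (35/3)/14 = 5/6 of each unit of subsidy.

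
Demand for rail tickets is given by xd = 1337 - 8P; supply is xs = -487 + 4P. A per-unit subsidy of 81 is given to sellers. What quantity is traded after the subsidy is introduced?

x' = 337

Pre-subsidy: 1337 - 8P = -487 + 4P gives P* = 152, x* = 121.
With the subsidy, sellers receive Ps = Pb + 81 for each unit, where Pb is the price buyers pay.
Supply in terms of Pb becomes xs = -487 + 4(Pb + 81) = -163 + 4Pb. Setting this equal to demand: 1337 - 8Pb = -163 + 4Pb, so Pb = 125.
Sellers receive Ps = 125 + 81 = 206; x' = 1337 − 8·125 = 337.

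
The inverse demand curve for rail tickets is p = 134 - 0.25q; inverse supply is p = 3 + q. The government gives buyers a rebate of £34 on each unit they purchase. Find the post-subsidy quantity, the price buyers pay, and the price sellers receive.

q' = 132; buyers pay £101; sellers receive £135

Pre-subsidy: 134 - 0.25q = 3 + q gives q* = 104.8 and p* = 107.8.
With the rebate, buyers effectively pay pb = ps − 34, where ps is the price sellers receive.
On the curves, pb = 134 - 0.25q and ps = 3 + q; the wedge ps − pb = 34 gives 3 + q − (134 - 0.25q) = 34, so q' = 132.
Then pb = 134 − 0.25·132 = 101 and ps = 3 + 1·132 = 135.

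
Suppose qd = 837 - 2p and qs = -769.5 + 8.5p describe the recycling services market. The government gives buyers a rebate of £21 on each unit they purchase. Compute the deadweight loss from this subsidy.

Pre-subsidy: 837 - 2p = -769.5 + 8.5p gives p* = 153, q* = 531.
With the rebate, buyers effectively pay pb = ps − 21, where ps is the price sellers receive.
Demand in terms of ps becomes qd = 837 − 2(ps − 21) = 879 - 2ps. Setting this equal to supply: 879 - 2ps = -769.5 + 8.5ps, so ps = 157.
Buyers pay pb = 157 − 21 = 136; q' = -769.5 + 8.5·157 = 565.
The subsidy expands output by 565 − 531 = 34 past the efficient level; on those units the gap between marginal cost and willingness to pay runs from 0 up to 21.
DWL = ½ × 21 × 34 = 357.

Deadweight loss = £357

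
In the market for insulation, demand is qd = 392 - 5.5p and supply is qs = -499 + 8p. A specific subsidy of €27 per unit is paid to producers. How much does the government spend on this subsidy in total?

Pre-subsidy: 392 - 5.5p = -499 + 8p gives p* = 66, q* = 29.
With the subsidy, sellers receive ps = pb + 27 for each unit, where pb is the price buyers pay.
Supply in terms of pb becomes qs = -499 + 8(pb + 27) = -283 + 8pb. Setting this equal to demand: 392 - 5.5pb = -283 + 8pb, so pb = 50.
Sellers receive ps = 50 + 27 = 77; q' = 392 − 5.5·50 = 117.
Government outlay = subsidy × quantity = 27 × 117 = 3159.

Government cost = €3159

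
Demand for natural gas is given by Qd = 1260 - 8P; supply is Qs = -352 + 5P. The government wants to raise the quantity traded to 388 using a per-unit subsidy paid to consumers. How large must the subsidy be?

Required subsidy s = 39 per unit

At Q = 388, invert demand for the buyer price: Pb = (1260 − 388)/8 = 109; invert supply for the seller price: Ps = (388 − (-352))/5 = 148.
The subsidy must fill the gap: s = Ps − Pb = 148 − 109 = 39.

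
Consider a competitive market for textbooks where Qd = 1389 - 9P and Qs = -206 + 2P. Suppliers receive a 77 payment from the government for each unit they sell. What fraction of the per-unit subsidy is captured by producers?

Producer share = 9/11

Pre-subsidy: 1389 - 9P = -206 + 2P gives P* = 145, Q* = 84.
With the subsidy, sellers receive Ps = Pb + 77 for each unit, where Pb is the price buyers pay.
Supply in terms of Pb becomes Qs = -206 + 2(Pb + 77) = -52 + 2Pb. Setting this equal to demand: 1389 - 9Pb = -52 + 2Pb, so Pb = 131.
Sellers receive Ps = 131 + 77 = 208; Q' = 1389 − 9·131 = 210.
Buyers' price falls by P* − Pb = 145 − 131 = 14; sellers' price rises by Ps − P* = 208 − 145 = 63.
So producers capture 63/77 = 9/11 of each unit of subsidy.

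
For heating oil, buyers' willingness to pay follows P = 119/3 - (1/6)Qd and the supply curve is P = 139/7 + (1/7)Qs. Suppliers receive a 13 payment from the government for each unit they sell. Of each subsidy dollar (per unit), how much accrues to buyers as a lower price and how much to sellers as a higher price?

Buyers gain 7 per unit; sellers gain 6 per unit

Pre-subsidy: 119/3 - (1/6)Q = 139/7 + (1/7)Q gives Q* = 64 and P* = 29.
With the subsidy, sellers receive Ps = Pb + 13 for each unit, where Pb is the price buyers pay.
On the curves, Pb = 119/3 - (1/6)Q and Ps = 139/7 + (1/7)Q; the wedge Ps − Pb = 13 gives 139/7 + (1/7)Q − (119/3 - (1/6)Q) = 13, so Q' = 106.
Then Pb = 119/3 − (1/6)·106 = 22 and Ps = 139/7 + (1/7)·106 = 35.
Buyers' price falls by P* − Pb = 29 − 22 = 7; sellers' price rises by Ps − P* = 35 − 29 = 6.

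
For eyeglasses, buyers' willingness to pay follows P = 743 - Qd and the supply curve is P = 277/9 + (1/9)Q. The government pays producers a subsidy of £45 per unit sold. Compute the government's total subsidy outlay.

Government cost = £30667.5

Pre-subsidy: 743 - Q = 277/9 + (1/9)Q gives Q* = 641 and P* = 102.
With the subsidy, sellers receive Ps = Pb + 45 for each unit, where Pb is the price buyers pay.
On the curves, Pb = 743 - Q and Ps = 277/9 + (1/9)Q; the wedge Ps − Pb = 45 gives 277/9 + (1/9)Q − (743 - Q) = 45, so Q' = 681.5.
Then Pb = 743 − 1·681.5 = 61.5 and Ps = 277/9 + (1/9)·681.5 = 106.5.
Government outlay = subsidy × quantity = 45 × 681.5 = 30667.5.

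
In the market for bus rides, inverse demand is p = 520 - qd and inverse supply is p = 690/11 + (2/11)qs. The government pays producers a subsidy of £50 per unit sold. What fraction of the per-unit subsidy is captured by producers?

Producer share = 2/13

Pre-subsidy: 520 - q = 690/11 + (2/11)q gives q* = 5030/13 and p* = 1730/13.
With the subsidy, sellers receive ps = pb + 50 for each unit, where pb is the price buyers pay.
On the curves, pb = 520 - q and ps = 690/11 + (2/11)q; the wedge ps − pb = 50 gives 690/11 + (2/11)q − (520 - q) = 50, so q' = 5580/13.
Then pb = 520 − 1·(5580/13) = 1180/13 and ps = 690/11 + (2/11)·(5580/13) = 1830/13.
Buyers' price falls by p* − pb = 1730/13 − 1180/13 = 550/13; sellers' price rises by ps − p* = 1830/13 − 1730/13 = 100/13.
So producers capture (100/13)/50 = 2/13 of each unit of subsidy.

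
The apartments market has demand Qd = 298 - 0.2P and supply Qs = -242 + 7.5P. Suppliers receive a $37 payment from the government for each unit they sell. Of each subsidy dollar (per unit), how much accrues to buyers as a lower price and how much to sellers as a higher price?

Pre-subsidy: 298 - 0.2P = -242 + 7.5P gives P* = 5400/77, Q* = 21866/77.
With the subsidy, sellers receive Ps = Pb + 37 for each unit, where Pb is the price buyers pay.
Supply in terms of Pb becomes Qs = -242 + 7.5(Pb + 37) = 35.5 + 7.5Pb. Setting this equal to demand: 298 - 0.2Pb = 35.5 + 7.5Pb, so Pb = 375/11.
Sellers receive Ps = 375/11 + 37 = 782/11; Q' = 298 − 0.2·(375/11) = 3203/11.
Buyers' price falls by P* − Pb = 5400/77 − 375/11 = 2775/77; sellers' price rises by Ps − P* = 782/11 − 5400/77 = 74/77.

Buyers gain 2775/77 per unit; sellers gain 74/77 per unit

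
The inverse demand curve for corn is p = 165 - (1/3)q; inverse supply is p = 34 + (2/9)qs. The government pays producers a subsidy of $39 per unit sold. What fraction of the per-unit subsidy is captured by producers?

Pre-subsidy: 165 - (1/3)q = 34 + (2/9)q gives q* = 235.8 and p* = 86.4.
With the subsidy, sellers receive ps = pb + 39 for each unit, where pb is the price buyers pay.
On the curves, pb = 165 - (1/3)q and ps = 34 + (2/9)q; the wedge ps − pb = 39 gives 34 + (2/9)q − (165 - (1/3)q) = 39, so q' = 306.
Then pb = 165 − (1/3)·306 = 63 and ps = 34 + (2/9)·306 = 102.
Buyers' price falls by p* − pb = 86.4 − 63 = 23.4; sellers' price rises by ps − p* = 102 − 86.4 = 15.6.
So producers capture 15.6/39 = 0.4 of each unit of subsidy.

Producer share = 0.4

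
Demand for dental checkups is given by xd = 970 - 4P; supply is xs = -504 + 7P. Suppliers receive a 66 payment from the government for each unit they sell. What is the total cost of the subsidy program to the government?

Pre-subsidy: 970 - 4P = -504 + 7P gives P* = 134, x* = 434.
With the subsidy, sellers receive Ps = Pb + 66 for each unit, where Pb is the price buyers pay.
Supply in terms of Pb becomes xs = -504 + 7(Pb + 66) = -42 + 7Pb. Setting this equal to demand: 970 - 4Pb = -42 + 7Pb, so Pb = 92.
Sellers receive Ps = 92 + 66 = 158; x' = 970 − 4·92 = 602.
Government outlay = subsidy × quantity = 66 × 602 = 39732.

Government cost = 39732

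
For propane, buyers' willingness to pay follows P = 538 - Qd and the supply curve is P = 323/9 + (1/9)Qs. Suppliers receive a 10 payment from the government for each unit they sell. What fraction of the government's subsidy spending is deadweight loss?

Pre-subsidy: 538 - Q = 323/9 + (1/9)Q gives Q* = 451.9 and P* = 86.1.
With the subsidy, sellers receive Ps = Pb + 10 for each unit, where Pb is the price buyers pay.
On the curves, Pb = 538 - Q and Ps = 323/9 + (1/9)Q; the wedge Ps − Pb = 10 gives 323/9 + (1/9)Q − (538 - Q) = 10, so Q' = 460.9.
Then Pb = 538 − 1·460.9 = 77.1 and Ps = 323/9 + (1/9)·460.9 = 87.1.
ΔCS = ½(451.9 + 460.9)(86.1 − 77.1) = 4107.6; ΔPS = ½(451.9 + 460.9)(87.1 − 86.1) = 456.4.
Government spending = 10 × 460.9 = 4609.
DWL = ½ × 10 × (460.9 − 451.9) = 45; fraction = 45 / 4609 = 45/4609.

DWL / government spending = 45/4609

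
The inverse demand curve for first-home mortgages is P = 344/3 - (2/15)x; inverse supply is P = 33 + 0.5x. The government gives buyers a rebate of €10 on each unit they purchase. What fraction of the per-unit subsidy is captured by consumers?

Pre-subsidy: 344/3 - (2/15)x = 33 + 0.5x gives x* = 2450/19 and P* = 1852/19.
With the rebate, buyers effectively pay Pb = Ps − 10, where Ps is the price sellers receive.
On the curves, Pb = 344/3 - (2/15)x and Ps = 33 + 0.5x; the wedge Ps − Pb = 10 gives 33 + 0.5x − (344/3 - (2/15)x) = 10, so x' = 2750/19.
Then Pb = 344/3 − (2/15)·(2750/19) = 1812/19 and Ps = 33 + 0.5·(2750/19) = 2002/19.
Buyers' price falls by P* − Pb = 1852/19 − 1812/19 = 40/19; sellers' price rises by Ps − P* = 2002/19 − 1852/19 = 150/19.
So consumers capture (40/19)/10 = 4/19 of each unit of subsidy.

Consumer share = 4/19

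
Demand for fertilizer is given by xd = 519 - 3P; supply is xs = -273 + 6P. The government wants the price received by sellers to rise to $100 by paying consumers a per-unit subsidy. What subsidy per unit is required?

At a seller price of 100, quantity supplied is -273 + 6·100 = 327.
Buyers absorb 327 only when they pay Pb with 519 − 3·Pb = 327, i.e. Pb = 64.
s = Ps − Pb = 100 − 64 = 36.

Required subsidy s = $36 per unit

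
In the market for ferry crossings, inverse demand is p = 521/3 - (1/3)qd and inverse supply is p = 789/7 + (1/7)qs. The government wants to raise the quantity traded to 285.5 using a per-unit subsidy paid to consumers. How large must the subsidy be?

At q = 285.5, from the demand curve buyers pay pb = 521/3 − (1/3)·285.5 = 78.5; from the supply curve sellers need ps = 789/7 + (1/7)·285.5 = 153.5.
The subsidy must fill the gap: s = ps − pb = 153.5 − 78.5 = 75.

Required subsidy s = 75 per unit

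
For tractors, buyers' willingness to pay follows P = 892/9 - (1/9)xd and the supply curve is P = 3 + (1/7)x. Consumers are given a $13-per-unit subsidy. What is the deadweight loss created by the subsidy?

Pre-subsidy: 892/9 - (1/9)x = 3 + (1/7)x gives x* = 378.4375 and P* = 57.0625.
With the rebate, buyers effectively pay Pb = Ps − 13, where Ps is the price sellers receive.
On the curves, Pb = 892/9 - (1/9)x and Ps = 3 + (1/7)x; the wedge Ps − Pb = 13 gives 3 + (1/7)x − (892/9 - (1/9)x) = 13, so x' = 429.625.
Then Pb = 892/9 − (1/9)·429.625 = 51.375 and Ps = 3 + (1/7)·429.625 = 64.375.
The subsidy expands output by 429.625 − 378.4375 = 51.1875 past the efficient level; on those units the gap between marginal cost and willingness to pay runs from 0 up to 13.
DWL = ½ × 13 × 51.1875 = 332.71875.

Deadweight loss = $332.71875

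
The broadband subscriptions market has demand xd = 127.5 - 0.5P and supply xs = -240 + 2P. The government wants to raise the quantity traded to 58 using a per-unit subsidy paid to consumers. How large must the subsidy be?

At x = 58, invert demand for the buyer price: Pb = (127.5 − 58)/0.5 = 139; invert supply for the seller price: Ps = (58 − (-240))/2 = 149.
The subsidy must fill the gap: s = Ps − Pb = 149 − 139 = 10.

Required subsidy s = 10 per unit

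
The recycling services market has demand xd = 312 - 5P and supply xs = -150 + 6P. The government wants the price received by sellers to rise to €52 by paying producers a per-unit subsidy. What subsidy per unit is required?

At a seller price of 52, quantity supplied is -150 + 6·52 = 162.
Buyers absorb 162 only when they pay Pb with 312 − 5·Pb = 162, i.e. Pb = 30.
s = Ps − Pb = 52 − 30 = 22.

Required subsidy s = €22 per unit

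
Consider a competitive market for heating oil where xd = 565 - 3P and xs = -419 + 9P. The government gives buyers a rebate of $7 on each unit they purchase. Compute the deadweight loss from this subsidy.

Pre-subsidy: 565 - 3P = -419 + 9P gives P* = 82, x* = 319.
With the rebate, buyers effectively pay Pb = Ps − 7, where Ps is the price sellers receive.
Demand in terms of Ps becomes xd = 565 − 3(Ps − 7) = 586 - 3Ps. Setting this equal to supply: 586 - 3Ps = -419 + 9Ps, so Ps = 83.75.
Buyers pay Pb = 83.75 − 7 = 76.75; x' = -419 + 9·83.75 = 334.75.
The subsidy expands output by 334.75 − 319 = 15.75 past the efficient level; on those units the gap between marginal cost and willingness to pay runs from 0 up to 7.
DWL = ½ × 7 × 15.75 = 55.125.

Deadweight loss = $55.125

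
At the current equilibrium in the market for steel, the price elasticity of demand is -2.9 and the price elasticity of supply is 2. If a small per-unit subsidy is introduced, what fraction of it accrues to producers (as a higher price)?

For a small subsidy around the equilibrium, the benefit split depends on the relative slopes, which at a point are proportional to the elasticities.
Buyer share = εs/(εs + |εd|) = 2/(2 + 2.9) = 20/49; seller share = |εd|/(εs + |εd|) = 29/49.
So producers capture 29/49 of the subsidy.

Producer share = 29/49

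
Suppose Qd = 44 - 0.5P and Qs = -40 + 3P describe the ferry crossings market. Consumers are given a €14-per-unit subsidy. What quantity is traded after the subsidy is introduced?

Q' = 38

Pre-subsidy: 44 - 0.5P = -40 + 3P gives P* = 24, Q* = 32.
With the rebate, buyers effectively pay Pb = Ps − 14, where Ps is the price sellers receive.
Demand in terms of Ps becomes Qd = 44 − 0.5(Ps − 14) = 51 - 0.5Ps. Setting this equal to supply: 51 - 0.5Ps = -40 + 3Ps, so Ps = 26.
Buyers pay Pb = 26 − 14 = 12; Q' = -40 + 3·26 = 38.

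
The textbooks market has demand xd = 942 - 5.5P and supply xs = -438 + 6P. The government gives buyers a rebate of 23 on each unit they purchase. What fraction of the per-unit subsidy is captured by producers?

Pre-subsidy: 942 - 5.5P = -438 + 6P gives P* = 120, x* = 282.
With the rebate, buyers effectively pay Pb = Ps − 23, where Ps is the price sellers receive.
Demand in terms of Ps becomes xd = 942 − 5.5(Ps − 23) = 1068.5 - 5.5Ps. Setting this equal to supply: 1068.5 - 5.5Ps = -438 + 6Ps, so Ps = 131.
Buyers pay Pb = 131 − 23 = 108; x' = -438 + 6·131 = 348.
Buyers' price falls by P* − Pb = 120 − 108 = 12; sellers' price rises by Ps − P* = 131 − 120 = 11.
So producers capture 11/23 = 11/23 of each unit of subsidy.

Producer share = 11/23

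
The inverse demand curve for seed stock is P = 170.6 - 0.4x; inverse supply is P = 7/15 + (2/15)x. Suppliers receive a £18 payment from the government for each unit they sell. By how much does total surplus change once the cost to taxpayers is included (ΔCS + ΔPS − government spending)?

Net change in total surplus = -£303.75

Pre-subsidy: 170.6 - 0.4x = 7/15 + (2/15)x gives x* = 319 and P* = 43.
With the subsidy, sellers receive Ps = Pb + 18 for each unit, where Pb is the price buyers pay.
On the curves, Pb = 170.6 - 0.4x and Ps = 7/15 + (2/15)x; the wedge Ps − Pb = 18 gives 7/15 + (2/15)x − (170.6 - 0.4x) = 18, so x' = 352.75.
Then Pb = 170.6 − 0.4·352.75 = 29.5 and Ps = 7/15 + (2/15)·352.75 = 47.5.
ΔCS = ½(319 + 352.75)(43 − 29.5) = 4534.3125; ΔPS = ½(319 + 352.75)(47.5 − 43) = 1511.4375.
Government spending = 18 × 352.75 = 6349.5.
Net change = 4534.3125 + 1511.4375 − 6349.5 = -303.75. The loss equals the DWL triangle ½·18·33.75.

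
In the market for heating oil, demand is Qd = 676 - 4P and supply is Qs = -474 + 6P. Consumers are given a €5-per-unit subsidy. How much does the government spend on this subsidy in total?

Pre-subsidy: 676 - 4P = -474 + 6P gives P* = 115, Q* = 216.
With the rebate, buyers effectively pay Pb = Ps − 5, where Ps is the price sellers receive.
Demand in terms of Ps becomes Qd = 676 − 4(Ps − 5) = 696 - 4Ps. Setting this equal to supply: 696 - 4Ps = -474 + 6Ps, so Ps = 117.
Buyers pay Pb = 117 − 5 = 112; Q' = -474 + 6·117 = 228.
Government outlay = subsidy × quantity = 5 × 228 = 1140.

Government cost = €1140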